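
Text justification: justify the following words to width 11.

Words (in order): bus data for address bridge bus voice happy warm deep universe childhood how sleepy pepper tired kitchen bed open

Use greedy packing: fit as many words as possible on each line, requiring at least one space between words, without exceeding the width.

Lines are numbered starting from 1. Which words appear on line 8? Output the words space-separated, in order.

Line 1: ['bus', 'data'] (min_width=8, slack=3)
Line 2: ['for', 'address'] (min_width=11, slack=0)
Line 3: ['bridge', 'bus'] (min_width=10, slack=1)
Line 4: ['voice', 'happy'] (min_width=11, slack=0)
Line 5: ['warm', 'deep'] (min_width=9, slack=2)
Line 6: ['universe'] (min_width=8, slack=3)
Line 7: ['childhood'] (min_width=9, slack=2)
Line 8: ['how', 'sleepy'] (min_width=10, slack=1)
Line 9: ['pepper'] (min_width=6, slack=5)
Line 10: ['tired'] (min_width=5, slack=6)
Line 11: ['kitchen', 'bed'] (min_width=11, slack=0)
Line 12: ['open'] (min_width=4, slack=7)

Answer: how sleepy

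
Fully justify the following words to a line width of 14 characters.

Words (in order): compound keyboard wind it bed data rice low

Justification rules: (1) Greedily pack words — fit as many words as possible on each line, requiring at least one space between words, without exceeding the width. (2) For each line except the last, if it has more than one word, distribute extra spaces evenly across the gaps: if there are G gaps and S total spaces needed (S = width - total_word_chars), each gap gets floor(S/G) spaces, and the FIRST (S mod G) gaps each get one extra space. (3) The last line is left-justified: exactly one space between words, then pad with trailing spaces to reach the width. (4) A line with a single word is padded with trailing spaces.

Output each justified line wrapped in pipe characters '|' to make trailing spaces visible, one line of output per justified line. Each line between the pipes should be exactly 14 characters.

Line 1: ['compound'] (min_width=8, slack=6)
Line 2: ['keyboard', 'wind'] (min_width=13, slack=1)
Line 3: ['it', 'bed', 'data'] (min_width=11, slack=3)
Line 4: ['rice', 'low'] (min_width=8, slack=6)

Answer: |compound      |
|keyboard  wind|
|it   bed  data|
|rice low      |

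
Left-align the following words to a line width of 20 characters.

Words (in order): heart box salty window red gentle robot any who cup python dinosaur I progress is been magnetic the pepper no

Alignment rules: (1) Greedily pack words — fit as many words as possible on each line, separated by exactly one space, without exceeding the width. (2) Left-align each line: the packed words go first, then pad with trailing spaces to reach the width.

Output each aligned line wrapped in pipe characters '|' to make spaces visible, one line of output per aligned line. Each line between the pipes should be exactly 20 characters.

Answer: |heart box salty     |
|window red gentle   |
|robot any who cup   |
|python dinosaur I   |
|progress is been    |
|magnetic the pepper |
|no                  |

Derivation:
Line 1: ['heart', 'box', 'salty'] (min_width=15, slack=5)
Line 2: ['window', 'red', 'gentle'] (min_width=17, slack=3)
Line 3: ['robot', 'any', 'who', 'cup'] (min_width=17, slack=3)
Line 4: ['python', 'dinosaur', 'I'] (min_width=17, slack=3)
Line 5: ['progress', 'is', 'been'] (min_width=16, slack=4)
Line 6: ['magnetic', 'the', 'pepper'] (min_width=19, slack=1)
Line 7: ['no'] (min_width=2, slack=18)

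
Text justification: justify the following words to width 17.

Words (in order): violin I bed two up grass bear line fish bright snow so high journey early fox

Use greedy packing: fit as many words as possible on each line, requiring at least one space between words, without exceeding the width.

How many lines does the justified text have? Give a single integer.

Answer: 5

Derivation:
Line 1: ['violin', 'I', 'bed', 'two'] (min_width=16, slack=1)
Line 2: ['up', 'grass', 'bear'] (min_width=13, slack=4)
Line 3: ['line', 'fish', 'bright'] (min_width=16, slack=1)
Line 4: ['snow', 'so', 'high'] (min_width=12, slack=5)
Line 5: ['journey', 'early', 'fox'] (min_width=17, slack=0)
Total lines: 5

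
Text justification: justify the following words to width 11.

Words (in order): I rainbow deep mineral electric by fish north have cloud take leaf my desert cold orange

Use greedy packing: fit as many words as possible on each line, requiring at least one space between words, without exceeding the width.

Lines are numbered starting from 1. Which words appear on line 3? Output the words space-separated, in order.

Answer: mineral

Derivation:
Line 1: ['I', 'rainbow'] (min_width=9, slack=2)
Line 2: ['deep'] (min_width=4, slack=7)
Line 3: ['mineral'] (min_width=7, slack=4)
Line 4: ['electric', 'by'] (min_width=11, slack=0)
Line 5: ['fish', 'north'] (min_width=10, slack=1)
Line 6: ['have', 'cloud'] (min_width=10, slack=1)
Line 7: ['take', 'leaf'] (min_width=9, slack=2)
Line 8: ['my', 'desert'] (min_width=9, slack=2)
Line 9: ['cold', 'orange'] (min_width=11, slack=0)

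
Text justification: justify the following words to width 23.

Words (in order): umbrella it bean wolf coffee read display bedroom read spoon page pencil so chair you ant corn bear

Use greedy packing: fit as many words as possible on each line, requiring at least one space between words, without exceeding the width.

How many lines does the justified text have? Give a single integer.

Answer: 5

Derivation:
Line 1: ['umbrella', 'it', 'bean', 'wolf'] (min_width=21, slack=2)
Line 2: ['coffee', 'read', 'display'] (min_width=19, slack=4)
Line 3: ['bedroom', 'read', 'spoon', 'page'] (min_width=23, slack=0)
Line 4: ['pencil', 'so', 'chair', 'you', 'ant'] (min_width=23, slack=0)
Line 5: ['corn', 'bear'] (min_width=9, slack=14)
Total lines: 5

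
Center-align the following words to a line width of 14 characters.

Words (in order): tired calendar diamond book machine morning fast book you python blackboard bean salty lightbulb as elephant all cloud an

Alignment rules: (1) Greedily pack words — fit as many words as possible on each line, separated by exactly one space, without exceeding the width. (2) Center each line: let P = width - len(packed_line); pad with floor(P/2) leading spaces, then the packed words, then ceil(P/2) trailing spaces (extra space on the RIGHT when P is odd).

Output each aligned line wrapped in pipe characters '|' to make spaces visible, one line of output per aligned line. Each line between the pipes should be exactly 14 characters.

Answer: |tired calendar|
| diamond book |
|   machine    |
| morning fast |
|   book you   |
|    python    |
|  blackboard  |
|  bean salty  |
| lightbulb as |
| elephant all |
|   cloud an   |

Derivation:
Line 1: ['tired', 'calendar'] (min_width=14, slack=0)
Line 2: ['diamond', 'book'] (min_width=12, slack=2)
Line 3: ['machine'] (min_width=7, slack=7)
Line 4: ['morning', 'fast'] (min_width=12, slack=2)
Line 5: ['book', 'you'] (min_width=8, slack=6)
Line 6: ['python'] (min_width=6, slack=8)
Line 7: ['blackboard'] (min_width=10, slack=4)
Line 8: ['bean', 'salty'] (min_width=10, slack=4)
Line 9: ['lightbulb', 'as'] (min_width=12, slack=2)
Line 10: ['elephant', 'all'] (min_width=12, slack=2)
Line 11: ['cloud', 'an'] (min_width=8, slack=6)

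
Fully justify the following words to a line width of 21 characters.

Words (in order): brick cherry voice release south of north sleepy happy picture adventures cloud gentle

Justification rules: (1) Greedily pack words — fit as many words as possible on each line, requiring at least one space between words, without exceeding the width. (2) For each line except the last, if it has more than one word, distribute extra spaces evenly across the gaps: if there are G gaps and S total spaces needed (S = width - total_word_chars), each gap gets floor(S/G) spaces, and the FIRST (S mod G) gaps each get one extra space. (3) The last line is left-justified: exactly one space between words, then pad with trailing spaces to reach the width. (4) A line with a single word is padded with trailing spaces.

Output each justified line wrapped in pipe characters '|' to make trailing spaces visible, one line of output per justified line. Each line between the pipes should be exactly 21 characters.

Line 1: ['brick', 'cherry', 'voice'] (min_width=18, slack=3)
Line 2: ['release', 'south', 'of'] (min_width=16, slack=5)
Line 3: ['north', 'sleepy', 'happy'] (min_width=18, slack=3)
Line 4: ['picture', 'adventures'] (min_width=18, slack=3)
Line 5: ['cloud', 'gentle'] (min_width=12, slack=9)

Answer: |brick   cherry  voice|
|release    south   of|
|north   sleepy  happy|
|picture    adventures|
|cloud gentle         |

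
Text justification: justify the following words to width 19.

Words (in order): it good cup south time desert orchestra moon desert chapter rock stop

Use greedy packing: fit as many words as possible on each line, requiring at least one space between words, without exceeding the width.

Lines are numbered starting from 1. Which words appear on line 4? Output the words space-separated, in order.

Line 1: ['it', 'good', 'cup', 'south'] (min_width=17, slack=2)
Line 2: ['time', 'desert'] (min_width=11, slack=8)
Line 3: ['orchestra', 'moon'] (min_width=14, slack=5)
Line 4: ['desert', 'chapter', 'rock'] (min_width=19, slack=0)
Line 5: ['stop'] (min_width=4, slack=15)

Answer: desert chapter rock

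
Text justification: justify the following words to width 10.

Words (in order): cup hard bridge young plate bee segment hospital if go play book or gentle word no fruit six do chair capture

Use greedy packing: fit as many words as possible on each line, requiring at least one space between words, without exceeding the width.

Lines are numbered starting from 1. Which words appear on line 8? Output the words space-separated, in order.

Line 1: ['cup', 'hard'] (min_width=8, slack=2)
Line 2: ['bridge'] (min_width=6, slack=4)
Line 3: ['young'] (min_width=5, slack=5)
Line 4: ['plate', 'bee'] (min_width=9, slack=1)
Line 5: ['segment'] (min_width=7, slack=3)
Line 6: ['hospital'] (min_width=8, slack=2)
Line 7: ['if', 'go', 'play'] (min_width=10, slack=0)
Line 8: ['book', 'or'] (min_width=7, slack=3)
Line 9: ['gentle'] (min_width=6, slack=4)
Line 10: ['word', 'no'] (min_width=7, slack=3)
Line 11: ['fruit', 'six'] (min_width=9, slack=1)
Line 12: ['do', 'chair'] (min_width=8, slack=2)
Line 13: ['capture'] (min_width=7, slack=3)

Answer: book or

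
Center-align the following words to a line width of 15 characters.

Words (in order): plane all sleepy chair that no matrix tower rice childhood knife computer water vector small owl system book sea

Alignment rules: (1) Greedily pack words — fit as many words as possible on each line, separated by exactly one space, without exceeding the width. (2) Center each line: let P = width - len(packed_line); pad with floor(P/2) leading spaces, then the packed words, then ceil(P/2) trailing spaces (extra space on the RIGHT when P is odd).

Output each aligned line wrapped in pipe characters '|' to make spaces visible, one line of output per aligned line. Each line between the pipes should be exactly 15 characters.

Answer: |   plane all   |
| sleepy chair  |
|that no matrix |
|  tower rice   |
|childhood knife|
|computer water |
| vector small  |
|owl system book|
|      sea      |

Derivation:
Line 1: ['plane', 'all'] (min_width=9, slack=6)
Line 2: ['sleepy', 'chair'] (min_width=12, slack=3)
Line 3: ['that', 'no', 'matrix'] (min_width=14, slack=1)
Line 4: ['tower', 'rice'] (min_width=10, slack=5)
Line 5: ['childhood', 'knife'] (min_width=15, slack=0)
Line 6: ['computer', 'water'] (min_width=14, slack=1)
Line 7: ['vector', 'small'] (min_width=12, slack=3)
Line 8: ['owl', 'system', 'book'] (min_width=15, slack=0)
Line 9: ['sea'] (min_width=3, slack=12)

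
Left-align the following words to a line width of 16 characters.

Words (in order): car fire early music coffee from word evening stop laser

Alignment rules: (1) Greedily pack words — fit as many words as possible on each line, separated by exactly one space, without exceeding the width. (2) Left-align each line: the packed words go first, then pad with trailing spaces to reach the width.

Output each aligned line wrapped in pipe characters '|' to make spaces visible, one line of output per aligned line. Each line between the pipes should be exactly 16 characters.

Answer: |car fire early  |
|music coffee    |
|from word       |
|evening stop    |
|laser           |

Derivation:
Line 1: ['car', 'fire', 'early'] (min_width=14, slack=2)
Line 2: ['music', 'coffee'] (min_width=12, slack=4)
Line 3: ['from', 'word'] (min_width=9, slack=7)
Line 4: ['evening', 'stop'] (min_width=12, slack=4)
Line 5: ['laser'] (min_width=5, slack=11)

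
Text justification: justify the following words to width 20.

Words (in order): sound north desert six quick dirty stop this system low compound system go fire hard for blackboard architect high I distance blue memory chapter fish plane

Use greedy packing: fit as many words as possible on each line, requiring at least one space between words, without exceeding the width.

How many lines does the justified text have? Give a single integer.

Answer: 9

Derivation:
Line 1: ['sound', 'north', 'desert'] (min_width=18, slack=2)
Line 2: ['six', 'quick', 'dirty', 'stop'] (min_width=20, slack=0)
Line 3: ['this', 'system', 'low'] (min_width=15, slack=5)
Line 4: ['compound', 'system', 'go'] (min_width=18, slack=2)
Line 5: ['fire', 'hard', 'for'] (min_width=13, slack=7)
Line 6: ['blackboard', 'architect'] (min_width=20, slack=0)
Line 7: ['high', 'I', 'distance', 'blue'] (min_width=20, slack=0)
Line 8: ['memory', 'chapter', 'fish'] (min_width=19, slack=1)
Line 9: ['plane'] (min_width=5, slack=15)
Total lines: 9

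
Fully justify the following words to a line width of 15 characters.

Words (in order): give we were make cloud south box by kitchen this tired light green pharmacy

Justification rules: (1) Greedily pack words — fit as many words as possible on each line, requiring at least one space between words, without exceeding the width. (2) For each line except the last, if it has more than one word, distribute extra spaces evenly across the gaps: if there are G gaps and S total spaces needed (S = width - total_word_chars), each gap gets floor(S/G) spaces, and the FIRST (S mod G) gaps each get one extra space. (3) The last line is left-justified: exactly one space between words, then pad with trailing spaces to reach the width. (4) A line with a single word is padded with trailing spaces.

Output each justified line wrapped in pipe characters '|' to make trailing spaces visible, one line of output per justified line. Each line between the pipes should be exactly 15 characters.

Answer: |give   we  were|
|make      cloud|
|south   box  by|
|kitchen    this|
|tired     light|
|green pharmacy |

Derivation:
Line 1: ['give', 'we', 'were'] (min_width=12, slack=3)
Line 2: ['make', 'cloud'] (min_width=10, slack=5)
Line 3: ['south', 'box', 'by'] (min_width=12, slack=3)
Line 4: ['kitchen', 'this'] (min_width=12, slack=3)
Line 5: ['tired', 'light'] (min_width=11, slack=4)
Line 6: ['green', 'pharmacy'] (min_width=14, slack=1)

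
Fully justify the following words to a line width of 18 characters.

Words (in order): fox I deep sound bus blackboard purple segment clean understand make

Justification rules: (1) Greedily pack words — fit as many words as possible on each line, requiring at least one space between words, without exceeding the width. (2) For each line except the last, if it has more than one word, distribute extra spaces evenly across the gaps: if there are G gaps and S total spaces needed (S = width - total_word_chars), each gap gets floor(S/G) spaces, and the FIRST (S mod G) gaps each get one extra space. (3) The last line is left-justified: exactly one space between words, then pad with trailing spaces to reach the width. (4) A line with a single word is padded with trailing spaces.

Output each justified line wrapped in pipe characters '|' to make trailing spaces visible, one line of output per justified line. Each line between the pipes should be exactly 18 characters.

Answer: |fox  I  deep sound|
|bus     blackboard|
|purple     segment|
|clean   understand|
|make              |

Derivation:
Line 1: ['fox', 'I', 'deep', 'sound'] (min_width=16, slack=2)
Line 2: ['bus', 'blackboard'] (min_width=14, slack=4)
Line 3: ['purple', 'segment'] (min_width=14, slack=4)
Line 4: ['clean', 'understand'] (min_width=16, slack=2)
Line 5: ['make'] (min_width=4, slack=14)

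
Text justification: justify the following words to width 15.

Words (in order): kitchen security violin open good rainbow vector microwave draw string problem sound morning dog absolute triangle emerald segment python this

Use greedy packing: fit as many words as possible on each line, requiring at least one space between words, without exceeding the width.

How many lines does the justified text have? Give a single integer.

Line 1: ['kitchen'] (min_width=7, slack=8)
Line 2: ['security', 'violin'] (min_width=15, slack=0)
Line 3: ['open', 'good'] (min_width=9, slack=6)
Line 4: ['rainbow', 'vector'] (min_width=14, slack=1)
Line 5: ['microwave', 'draw'] (min_width=14, slack=1)
Line 6: ['string', 'problem'] (min_width=14, slack=1)
Line 7: ['sound', 'morning'] (min_width=13, slack=2)
Line 8: ['dog', 'absolute'] (min_width=12, slack=3)
Line 9: ['triangle'] (min_width=8, slack=7)
Line 10: ['emerald', 'segment'] (min_width=15, slack=0)
Line 11: ['python', 'this'] (min_width=11, slack=4)
Total lines: 11

Answer: 11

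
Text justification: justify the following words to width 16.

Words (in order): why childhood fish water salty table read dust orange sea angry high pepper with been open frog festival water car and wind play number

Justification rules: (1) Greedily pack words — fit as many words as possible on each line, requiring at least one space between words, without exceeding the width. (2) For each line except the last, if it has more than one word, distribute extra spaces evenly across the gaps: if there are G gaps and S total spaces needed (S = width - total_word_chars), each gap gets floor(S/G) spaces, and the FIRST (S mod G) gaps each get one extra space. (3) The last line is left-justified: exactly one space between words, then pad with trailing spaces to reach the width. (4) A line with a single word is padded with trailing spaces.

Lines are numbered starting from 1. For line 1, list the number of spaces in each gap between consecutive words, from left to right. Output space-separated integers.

Line 1: ['why', 'childhood'] (min_width=13, slack=3)
Line 2: ['fish', 'water', 'salty'] (min_width=16, slack=0)
Line 3: ['table', 'read', 'dust'] (min_width=15, slack=1)
Line 4: ['orange', 'sea', 'angry'] (min_width=16, slack=0)
Line 5: ['high', 'pepper', 'with'] (min_width=16, slack=0)
Line 6: ['been', 'open', 'frog'] (min_width=14, slack=2)
Line 7: ['festival', 'water'] (min_width=14, slack=2)
Line 8: ['car', 'and', 'wind'] (min_width=12, slack=4)
Line 9: ['play', 'number'] (min_width=11, slack=5)

Answer: 4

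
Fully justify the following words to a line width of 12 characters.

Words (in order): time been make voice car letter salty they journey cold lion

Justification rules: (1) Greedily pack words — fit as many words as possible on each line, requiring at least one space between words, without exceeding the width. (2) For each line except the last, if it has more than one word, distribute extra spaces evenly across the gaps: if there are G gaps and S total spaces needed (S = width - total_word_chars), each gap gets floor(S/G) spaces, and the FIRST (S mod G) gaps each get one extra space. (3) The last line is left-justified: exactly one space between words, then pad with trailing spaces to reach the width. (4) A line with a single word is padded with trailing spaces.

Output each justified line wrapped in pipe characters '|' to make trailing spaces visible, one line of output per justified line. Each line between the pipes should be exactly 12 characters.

Answer: |time    been|
|make   voice|
|car   letter|
|salty   they|
|journey cold|
|lion        |

Derivation:
Line 1: ['time', 'been'] (min_width=9, slack=3)
Line 2: ['make', 'voice'] (min_width=10, slack=2)
Line 3: ['car', 'letter'] (min_width=10, slack=2)
Line 4: ['salty', 'they'] (min_width=10, slack=2)
Line 5: ['journey', 'cold'] (min_width=12, slack=0)
Line 6: ['lion'] (min_width=4, slack=8)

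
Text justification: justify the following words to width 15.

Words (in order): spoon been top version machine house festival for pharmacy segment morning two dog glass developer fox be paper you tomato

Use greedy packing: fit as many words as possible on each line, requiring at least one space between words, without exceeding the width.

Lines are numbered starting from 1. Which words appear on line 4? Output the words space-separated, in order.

Line 1: ['spoon', 'been', 'top'] (min_width=14, slack=1)
Line 2: ['version', 'machine'] (min_width=15, slack=0)
Line 3: ['house', 'festival'] (min_width=14, slack=1)
Line 4: ['for', 'pharmacy'] (min_width=12, slack=3)
Line 5: ['segment', 'morning'] (min_width=15, slack=0)
Line 6: ['two', 'dog', 'glass'] (min_width=13, slack=2)
Line 7: ['developer', 'fox'] (min_width=13, slack=2)
Line 8: ['be', 'paper', 'you'] (min_width=12, slack=3)
Line 9: ['tomato'] (min_width=6, slack=9)

Answer: for pharmacy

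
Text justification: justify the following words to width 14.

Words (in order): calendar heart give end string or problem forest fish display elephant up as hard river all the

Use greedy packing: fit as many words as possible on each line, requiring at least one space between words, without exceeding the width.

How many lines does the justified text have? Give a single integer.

Answer: 8

Derivation:
Line 1: ['calendar', 'heart'] (min_width=14, slack=0)
Line 2: ['give', 'end'] (min_width=8, slack=6)
Line 3: ['string', 'or'] (min_width=9, slack=5)
Line 4: ['problem', 'forest'] (min_width=14, slack=0)
Line 5: ['fish', 'display'] (min_width=12, slack=2)
Line 6: ['elephant', 'up', 'as'] (min_width=14, slack=0)
Line 7: ['hard', 'river', 'all'] (min_width=14, slack=0)
Line 8: ['the'] (min_width=3, slack=11)
Total lines: 8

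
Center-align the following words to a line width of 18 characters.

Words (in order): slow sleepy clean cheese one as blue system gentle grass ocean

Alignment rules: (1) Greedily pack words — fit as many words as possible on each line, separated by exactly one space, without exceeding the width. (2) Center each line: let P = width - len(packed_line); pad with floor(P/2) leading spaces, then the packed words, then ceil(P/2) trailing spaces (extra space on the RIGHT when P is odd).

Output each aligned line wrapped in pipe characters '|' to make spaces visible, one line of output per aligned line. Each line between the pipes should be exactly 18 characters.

Answer: |slow sleepy clean |
|cheese one as blue|
|  system gentle   |
|   grass ocean    |

Derivation:
Line 1: ['slow', 'sleepy', 'clean'] (min_width=17, slack=1)
Line 2: ['cheese', 'one', 'as', 'blue'] (min_width=18, slack=0)
Line 3: ['system', 'gentle'] (min_width=13, slack=5)
Line 4: ['grass', 'ocean'] (min_width=11, slack=7)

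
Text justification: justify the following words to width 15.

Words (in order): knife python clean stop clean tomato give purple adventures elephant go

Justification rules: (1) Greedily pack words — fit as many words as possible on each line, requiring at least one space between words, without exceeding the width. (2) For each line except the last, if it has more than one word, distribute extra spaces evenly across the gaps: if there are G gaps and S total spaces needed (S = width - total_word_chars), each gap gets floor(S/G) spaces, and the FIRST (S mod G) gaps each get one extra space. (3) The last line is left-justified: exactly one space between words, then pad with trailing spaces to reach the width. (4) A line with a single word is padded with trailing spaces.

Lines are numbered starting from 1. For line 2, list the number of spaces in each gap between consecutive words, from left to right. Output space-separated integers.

Line 1: ['knife', 'python'] (min_width=12, slack=3)
Line 2: ['clean', 'stop'] (min_width=10, slack=5)
Line 3: ['clean', 'tomato'] (min_width=12, slack=3)
Line 4: ['give', 'purple'] (min_width=11, slack=4)
Line 5: ['adventures'] (min_width=10, slack=5)
Line 6: ['elephant', 'go'] (min_width=11, slack=4)

Answer: 6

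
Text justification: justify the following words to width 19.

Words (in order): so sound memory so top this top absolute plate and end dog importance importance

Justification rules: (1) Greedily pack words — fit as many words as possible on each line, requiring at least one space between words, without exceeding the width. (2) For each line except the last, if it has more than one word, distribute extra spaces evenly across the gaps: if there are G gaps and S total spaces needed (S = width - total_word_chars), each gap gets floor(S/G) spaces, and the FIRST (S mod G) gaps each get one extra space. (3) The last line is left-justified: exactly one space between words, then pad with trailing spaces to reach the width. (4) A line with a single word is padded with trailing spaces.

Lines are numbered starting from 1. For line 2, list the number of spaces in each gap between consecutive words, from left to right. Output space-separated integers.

Answer: 5 4

Derivation:
Line 1: ['so', 'sound', 'memory', 'so'] (min_width=18, slack=1)
Line 2: ['top', 'this', 'top'] (min_width=12, slack=7)
Line 3: ['absolute', 'plate', 'and'] (min_width=18, slack=1)
Line 4: ['end', 'dog', 'importance'] (min_width=18, slack=1)
Line 5: ['importance'] (min_width=10, slack=9)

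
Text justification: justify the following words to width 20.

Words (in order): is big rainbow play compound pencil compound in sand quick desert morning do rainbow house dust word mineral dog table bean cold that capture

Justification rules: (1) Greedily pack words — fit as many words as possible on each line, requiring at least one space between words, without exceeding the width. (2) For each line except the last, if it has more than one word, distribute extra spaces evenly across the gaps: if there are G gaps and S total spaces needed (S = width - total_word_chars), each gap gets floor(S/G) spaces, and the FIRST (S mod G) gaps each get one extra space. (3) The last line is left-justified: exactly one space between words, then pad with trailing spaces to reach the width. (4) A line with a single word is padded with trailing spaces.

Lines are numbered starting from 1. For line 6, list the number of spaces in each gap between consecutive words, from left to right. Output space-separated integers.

Answer: 3 2

Derivation:
Line 1: ['is', 'big', 'rainbow', 'play'] (min_width=19, slack=1)
Line 2: ['compound', 'pencil'] (min_width=15, slack=5)
Line 3: ['compound', 'in', 'sand'] (min_width=16, slack=4)
Line 4: ['quick', 'desert', 'morning'] (min_width=20, slack=0)
Line 5: ['do', 'rainbow', 'house'] (min_width=16, slack=4)
Line 6: ['dust', 'word', 'mineral'] (min_width=17, slack=3)
Line 7: ['dog', 'table', 'bean', 'cold'] (min_width=19, slack=1)
Line 8: ['that', 'capture'] (min_width=12, slack=8)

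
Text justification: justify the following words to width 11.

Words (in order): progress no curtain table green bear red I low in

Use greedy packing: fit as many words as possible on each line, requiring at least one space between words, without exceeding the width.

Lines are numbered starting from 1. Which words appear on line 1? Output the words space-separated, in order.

Line 1: ['progress', 'no'] (min_width=11, slack=0)
Line 2: ['curtain'] (min_width=7, slack=4)
Line 3: ['table', 'green'] (min_width=11, slack=0)
Line 4: ['bear', 'red', 'I'] (min_width=10, slack=1)
Line 5: ['low', 'in'] (min_width=6, slack=5)

Answer: progress no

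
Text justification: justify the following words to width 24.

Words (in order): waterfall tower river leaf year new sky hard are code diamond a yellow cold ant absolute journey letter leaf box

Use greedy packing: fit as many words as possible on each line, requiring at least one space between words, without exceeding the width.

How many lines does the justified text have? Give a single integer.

Answer: 5

Derivation:
Line 1: ['waterfall', 'tower', 'river'] (min_width=21, slack=3)
Line 2: ['leaf', 'year', 'new', 'sky', 'hard'] (min_width=22, slack=2)
Line 3: ['are', 'code', 'diamond', 'a'] (min_width=18, slack=6)
Line 4: ['yellow', 'cold', 'ant', 'absolute'] (min_width=24, slack=0)
Line 5: ['journey', 'letter', 'leaf', 'box'] (min_width=23, slack=1)
Total lines: 5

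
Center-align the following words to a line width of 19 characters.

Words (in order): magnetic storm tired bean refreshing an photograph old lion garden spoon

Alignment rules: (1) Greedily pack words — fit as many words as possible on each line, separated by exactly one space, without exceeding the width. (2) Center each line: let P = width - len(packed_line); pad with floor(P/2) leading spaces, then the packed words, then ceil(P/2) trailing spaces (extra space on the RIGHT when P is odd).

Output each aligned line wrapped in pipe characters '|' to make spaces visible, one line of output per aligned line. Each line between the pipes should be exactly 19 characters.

Answer: |  magnetic storm   |
|    tired bean     |
|   refreshing an   |
|photograph old lion|
|   garden spoon    |

Derivation:
Line 1: ['magnetic', 'storm'] (min_width=14, slack=5)
Line 2: ['tired', 'bean'] (min_width=10, slack=9)
Line 3: ['refreshing', 'an'] (min_width=13, slack=6)
Line 4: ['photograph', 'old', 'lion'] (min_width=19, slack=0)
Line 5: ['garden', 'spoon'] (min_width=12, slack=7)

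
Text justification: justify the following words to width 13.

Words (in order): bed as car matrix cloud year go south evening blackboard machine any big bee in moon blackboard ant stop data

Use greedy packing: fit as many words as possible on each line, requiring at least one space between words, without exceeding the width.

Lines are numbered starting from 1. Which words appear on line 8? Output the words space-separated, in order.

Answer: moon

Derivation:
Line 1: ['bed', 'as', 'car'] (min_width=10, slack=3)
Line 2: ['matrix', 'cloud'] (min_width=12, slack=1)
Line 3: ['year', 'go', 'south'] (min_width=13, slack=0)
Line 4: ['evening'] (min_width=7, slack=6)
Line 5: ['blackboard'] (min_width=10, slack=3)
Line 6: ['machine', 'any'] (min_width=11, slack=2)
Line 7: ['big', 'bee', 'in'] (min_width=10, slack=3)
Line 8: ['moon'] (min_width=4, slack=9)
Line 9: ['blackboard'] (min_width=10, slack=3)
Line 10: ['ant', 'stop', 'data'] (min_width=13, slack=0)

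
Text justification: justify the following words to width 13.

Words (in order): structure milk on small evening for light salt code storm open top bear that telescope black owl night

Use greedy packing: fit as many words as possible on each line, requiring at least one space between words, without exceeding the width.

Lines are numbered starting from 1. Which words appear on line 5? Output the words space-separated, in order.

Line 1: ['structure'] (min_width=9, slack=4)
Line 2: ['milk', 'on', 'small'] (min_width=13, slack=0)
Line 3: ['evening', 'for'] (min_width=11, slack=2)
Line 4: ['light', 'salt'] (min_width=10, slack=3)
Line 5: ['code', 'storm'] (min_width=10, slack=3)
Line 6: ['open', 'top', 'bear'] (min_width=13, slack=0)
Line 7: ['that'] (min_width=4, slack=9)
Line 8: ['telescope'] (min_width=9, slack=4)
Line 9: ['black', 'owl'] (min_width=9, slack=4)
Line 10: ['night'] (min_width=5, slack=8)

Answer: code storm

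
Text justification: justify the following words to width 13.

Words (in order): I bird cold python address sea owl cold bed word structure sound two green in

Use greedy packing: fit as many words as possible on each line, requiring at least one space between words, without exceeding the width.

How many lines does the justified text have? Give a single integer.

Line 1: ['I', 'bird', 'cold'] (min_width=11, slack=2)
Line 2: ['python'] (min_width=6, slack=7)
Line 3: ['address', 'sea'] (min_width=11, slack=2)
Line 4: ['owl', 'cold', 'bed'] (min_width=12, slack=1)
Line 5: ['word'] (min_width=4, slack=9)
Line 6: ['structure'] (min_width=9, slack=4)
Line 7: ['sound', 'two'] (min_width=9, slack=4)
Line 8: ['green', 'in'] (min_width=8, slack=5)
Total lines: 8

Answer: 8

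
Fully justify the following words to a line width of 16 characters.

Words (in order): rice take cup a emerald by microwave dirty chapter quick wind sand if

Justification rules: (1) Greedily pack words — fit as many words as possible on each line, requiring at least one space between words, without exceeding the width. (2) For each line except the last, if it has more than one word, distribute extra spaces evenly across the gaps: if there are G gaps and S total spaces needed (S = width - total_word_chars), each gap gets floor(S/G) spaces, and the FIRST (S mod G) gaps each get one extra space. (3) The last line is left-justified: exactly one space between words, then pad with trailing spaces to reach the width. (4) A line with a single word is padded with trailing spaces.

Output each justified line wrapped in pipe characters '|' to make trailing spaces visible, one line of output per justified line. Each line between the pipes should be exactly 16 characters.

Line 1: ['rice', 'take', 'cup', 'a'] (min_width=15, slack=1)
Line 2: ['emerald', 'by'] (min_width=10, slack=6)
Line 3: ['microwave', 'dirty'] (min_width=15, slack=1)
Line 4: ['chapter', 'quick'] (min_width=13, slack=3)
Line 5: ['wind', 'sand', 'if'] (min_width=12, slack=4)

Answer: |rice  take cup a|
|emerald       by|
|microwave  dirty|
|chapter    quick|
|wind sand if    |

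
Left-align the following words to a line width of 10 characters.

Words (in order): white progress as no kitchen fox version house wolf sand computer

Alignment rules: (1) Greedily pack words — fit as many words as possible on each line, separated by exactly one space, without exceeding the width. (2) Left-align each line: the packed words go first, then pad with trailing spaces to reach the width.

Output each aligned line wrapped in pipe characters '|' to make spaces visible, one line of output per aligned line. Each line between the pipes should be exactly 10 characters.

Line 1: ['white'] (min_width=5, slack=5)
Line 2: ['progress'] (min_width=8, slack=2)
Line 3: ['as', 'no'] (min_width=5, slack=5)
Line 4: ['kitchen'] (min_width=7, slack=3)
Line 5: ['fox'] (min_width=3, slack=7)
Line 6: ['version'] (min_width=7, slack=3)
Line 7: ['house', 'wolf'] (min_width=10, slack=0)
Line 8: ['sand'] (min_width=4, slack=6)
Line 9: ['computer'] (min_width=8, slack=2)

Answer: |white     |
|progress  |
|as no     |
|kitchen   |
|fox       |
|version   |
|house wolf|
|sand      |
|computer  |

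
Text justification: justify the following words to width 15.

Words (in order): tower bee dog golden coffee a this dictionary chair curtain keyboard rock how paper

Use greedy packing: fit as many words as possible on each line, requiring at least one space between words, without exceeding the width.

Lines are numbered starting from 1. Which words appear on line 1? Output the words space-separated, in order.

Answer: tower bee dog

Derivation:
Line 1: ['tower', 'bee', 'dog'] (min_width=13, slack=2)
Line 2: ['golden', 'coffee', 'a'] (min_width=15, slack=0)
Line 3: ['this', 'dictionary'] (min_width=15, slack=0)
Line 4: ['chair', 'curtain'] (min_width=13, slack=2)
Line 5: ['keyboard', 'rock'] (min_width=13, slack=2)
Line 6: ['how', 'paper'] (min_width=9, slack=6)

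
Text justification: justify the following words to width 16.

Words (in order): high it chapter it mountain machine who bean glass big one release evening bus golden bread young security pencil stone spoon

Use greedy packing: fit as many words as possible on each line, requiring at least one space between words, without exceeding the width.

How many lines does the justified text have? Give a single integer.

Answer: 9

Derivation:
Line 1: ['high', 'it', 'chapter'] (min_width=15, slack=1)
Line 2: ['it', 'mountain'] (min_width=11, slack=5)
Line 3: ['machine', 'who', 'bean'] (min_width=16, slack=0)
Line 4: ['glass', 'big', 'one'] (min_width=13, slack=3)
Line 5: ['release', 'evening'] (min_width=15, slack=1)
Line 6: ['bus', 'golden', 'bread'] (min_width=16, slack=0)
Line 7: ['young', 'security'] (min_width=14, slack=2)
Line 8: ['pencil', 'stone'] (min_width=12, slack=4)
Line 9: ['spoon'] (min_width=5, slack=11)
Total lines: 9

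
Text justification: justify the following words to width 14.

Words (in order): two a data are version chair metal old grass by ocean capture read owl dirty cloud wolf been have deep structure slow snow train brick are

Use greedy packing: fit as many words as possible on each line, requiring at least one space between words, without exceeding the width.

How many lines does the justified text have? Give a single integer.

Answer: 11

Derivation:
Line 1: ['two', 'a', 'data', 'are'] (min_width=14, slack=0)
Line 2: ['version', 'chair'] (min_width=13, slack=1)
Line 3: ['metal', 'old'] (min_width=9, slack=5)
Line 4: ['grass', 'by', 'ocean'] (min_width=14, slack=0)
Line 5: ['capture', 'read'] (min_width=12, slack=2)
Line 6: ['owl', 'dirty'] (min_width=9, slack=5)
Line 7: ['cloud', 'wolf'] (min_width=10, slack=4)
Line 8: ['been', 'have', 'deep'] (min_width=14, slack=0)
Line 9: ['structure', 'slow'] (min_width=14, slack=0)
Line 10: ['snow', 'train'] (min_width=10, slack=4)
Line 11: ['brick', 'are'] (min_width=9, slack=5)
Total lines: 11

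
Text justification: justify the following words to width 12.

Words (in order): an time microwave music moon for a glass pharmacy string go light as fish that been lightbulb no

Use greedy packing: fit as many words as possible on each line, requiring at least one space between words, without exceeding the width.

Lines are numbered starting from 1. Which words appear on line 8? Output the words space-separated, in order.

Line 1: ['an', 'time'] (min_width=7, slack=5)
Line 2: ['microwave'] (min_width=9, slack=3)
Line 3: ['music', 'moon'] (min_width=10, slack=2)
Line 4: ['for', 'a', 'glass'] (min_width=11, slack=1)
Line 5: ['pharmacy'] (min_width=8, slack=4)
Line 6: ['string', 'go'] (min_width=9, slack=3)
Line 7: ['light', 'as'] (min_width=8, slack=4)
Line 8: ['fish', 'that'] (min_width=9, slack=3)
Line 9: ['been'] (min_width=4, slack=8)
Line 10: ['lightbulb', 'no'] (min_width=12, slack=0)

Answer: fish that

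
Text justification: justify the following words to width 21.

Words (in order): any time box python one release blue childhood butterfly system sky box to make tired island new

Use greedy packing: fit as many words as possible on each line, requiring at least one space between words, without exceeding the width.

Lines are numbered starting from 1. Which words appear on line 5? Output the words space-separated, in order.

Line 1: ['any', 'time', 'box', 'python'] (min_width=19, slack=2)
Line 2: ['one', 'release', 'blue'] (min_width=16, slack=5)
Line 3: ['childhood', 'butterfly'] (min_width=19, slack=2)
Line 4: ['system', 'sky', 'box', 'to'] (min_width=17, slack=4)
Line 5: ['make', 'tired', 'island', 'new'] (min_width=21, slack=0)

Answer: make tired island new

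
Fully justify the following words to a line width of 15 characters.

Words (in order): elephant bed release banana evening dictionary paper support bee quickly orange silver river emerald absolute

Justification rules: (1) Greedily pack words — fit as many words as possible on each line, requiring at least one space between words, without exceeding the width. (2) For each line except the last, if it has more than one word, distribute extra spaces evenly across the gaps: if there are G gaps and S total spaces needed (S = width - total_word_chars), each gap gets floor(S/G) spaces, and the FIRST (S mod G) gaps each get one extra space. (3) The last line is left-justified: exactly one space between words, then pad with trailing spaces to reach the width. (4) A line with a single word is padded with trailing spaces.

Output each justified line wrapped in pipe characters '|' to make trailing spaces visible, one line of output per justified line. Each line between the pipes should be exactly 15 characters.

Answer: |elephant    bed|
|release  banana|
|evening        |
|dictionary     |
|paper   support|
|bee     quickly|
|orange   silver|
|river   emerald|
|absolute       |

Derivation:
Line 1: ['elephant', 'bed'] (min_width=12, slack=3)
Line 2: ['release', 'banana'] (min_width=14, slack=1)
Line 3: ['evening'] (min_width=7, slack=8)
Line 4: ['dictionary'] (min_width=10, slack=5)
Line 5: ['paper', 'support'] (min_width=13, slack=2)
Line 6: ['bee', 'quickly'] (min_width=11, slack=4)
Line 7: ['orange', 'silver'] (min_width=13, slack=2)
Line 8: ['river', 'emerald'] (min_width=13, slack=2)
Line 9: ['absolute'] (min_width=8, slack=7)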